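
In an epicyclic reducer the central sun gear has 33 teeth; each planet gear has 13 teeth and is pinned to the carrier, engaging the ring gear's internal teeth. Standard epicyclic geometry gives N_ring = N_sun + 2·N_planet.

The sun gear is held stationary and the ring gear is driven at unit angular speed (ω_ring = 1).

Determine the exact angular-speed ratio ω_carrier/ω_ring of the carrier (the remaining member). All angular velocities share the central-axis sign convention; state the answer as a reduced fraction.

N_ring = 33 + 2·13 = 59
33(ω_s−ω_c) = −59(ω_r−ω_c),  ω_s=0, ω_r=1
33(0−ω_c) = −59(1−ω_c)  ⇒  92ω_c = 59  ⇒  ω_c = 59/92
ω_c/ω_r = 59/92

59/92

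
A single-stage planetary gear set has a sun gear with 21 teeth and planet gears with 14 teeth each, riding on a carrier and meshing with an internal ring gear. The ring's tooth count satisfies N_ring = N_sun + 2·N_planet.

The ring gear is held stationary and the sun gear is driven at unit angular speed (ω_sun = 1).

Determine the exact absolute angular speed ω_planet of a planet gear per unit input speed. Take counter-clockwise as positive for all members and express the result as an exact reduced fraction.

N_ring = 21 + 2·14 = 49
21(ω_s−ω_c) = −49(ω_r−ω_c),  ω_r=0, ω_s=1
21(1−ω_c) = −49(0−ω_c)  ⇒  70ω_c = 21  ⇒  ω_c = 3/10
sun–planet: 21·(1−3/10) = −14·(ω_p−ω_c)  ⇒  ω_p−ω_c = −(21/14)·(7/10) = -21/20
ω_p = 3/10 − 21/20 = -3/4

-3/4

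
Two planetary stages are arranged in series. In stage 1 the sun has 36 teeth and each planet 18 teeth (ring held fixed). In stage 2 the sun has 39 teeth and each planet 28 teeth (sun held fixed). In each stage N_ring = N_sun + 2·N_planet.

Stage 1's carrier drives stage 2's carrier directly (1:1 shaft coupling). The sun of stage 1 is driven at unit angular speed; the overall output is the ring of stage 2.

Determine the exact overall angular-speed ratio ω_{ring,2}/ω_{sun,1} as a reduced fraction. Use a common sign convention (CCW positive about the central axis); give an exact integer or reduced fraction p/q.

Stage 1: N_ring = 36 + 2·18 = 72
Stage 1: 36(ω_s−ω_c) = −72(ω_r−ω_c),  ω_r=0, ω_s=1
Stage 1: 36(1−ω_c) = −72(0−ω_c)  ⇒  108ω_c = 36  ⇒  ω_c = 1/3
  ⇒ ω_c¹/ω_s¹ = 1/3
Stage 2: N_ring = 39 + 2·28 = 95
Stage 2: 39(ω_s−ω_c) = −95(ω_r−ω_c),  ω_s=0, ω_c=1
Stage 2: ω_r = 1 − (39/95)(0−1) = 134/95
  ⇒ ω_r²/ω_c² = 134/95
Coupling ω_c² = ω_c¹ ⇒ overall = 1/3 × 134/95 = 134/285

134/285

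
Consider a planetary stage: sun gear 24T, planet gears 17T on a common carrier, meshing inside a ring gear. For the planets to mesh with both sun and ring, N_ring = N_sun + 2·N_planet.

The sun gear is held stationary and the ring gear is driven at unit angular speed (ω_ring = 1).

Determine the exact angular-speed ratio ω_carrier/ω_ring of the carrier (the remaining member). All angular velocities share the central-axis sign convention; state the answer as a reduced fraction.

29/41

N_ring = 24 + 2·17 = 58
24(ω_s−ω_c) = −58(ω_r−ω_c),  ω_s=0, ω_r=1
24(0−ω_c) = −58(1−ω_c)  ⇒  82ω_c = 58  ⇒  ω_c = 29/41
ω_c/ω_r = 29/41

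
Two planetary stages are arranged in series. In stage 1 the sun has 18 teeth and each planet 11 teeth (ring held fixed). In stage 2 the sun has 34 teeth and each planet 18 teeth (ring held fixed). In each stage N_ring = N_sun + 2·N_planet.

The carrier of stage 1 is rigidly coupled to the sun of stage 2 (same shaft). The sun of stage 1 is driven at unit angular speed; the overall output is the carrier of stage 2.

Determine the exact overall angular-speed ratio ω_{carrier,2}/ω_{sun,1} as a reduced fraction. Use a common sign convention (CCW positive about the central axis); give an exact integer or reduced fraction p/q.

Stage 1: N_ring = 18 + 2·11 = 40
Stage 1: 18(ω_s−ω_c) = −40(ω_r−ω_c),  ω_r=0, ω_s=1
Stage 1: 18(1−ω_c) = −40(0−ω_c)  ⇒  58ω_c = 18  ⇒  ω_c = 9/29
  ⇒ ω_c¹/ω_s¹ = 9/29
Stage 2: N_ring = 34 + 2·18 = 70
Stage 2: 34(ω_s−ω_c) = −70(ω_r−ω_c),  ω_r=0, ω_s=1
Stage 2: 34(1−ω_c) = −70(0−ω_c)  ⇒  104ω_c = 34  ⇒  ω_c = 17/52
  ⇒ ω_c²/ω_s² = 17/52
Coupling ω_s² = ω_c¹ ⇒ overall = 9/29 × 17/52 = 153/1508

153/1508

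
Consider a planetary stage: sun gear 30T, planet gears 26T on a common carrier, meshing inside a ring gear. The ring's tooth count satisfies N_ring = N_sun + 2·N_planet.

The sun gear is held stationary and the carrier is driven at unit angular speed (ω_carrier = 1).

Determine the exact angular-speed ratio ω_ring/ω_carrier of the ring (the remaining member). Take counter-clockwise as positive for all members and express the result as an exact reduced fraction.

56/41

N_ring = 30 + 2·26 = 82
30(ω_s−ω_c) = −82(ω_r−ω_c),  ω_s=0, ω_c=1
ω_r = 1 − (30/82)(0−1) = 56/41
ω_r/ω_c = 56/41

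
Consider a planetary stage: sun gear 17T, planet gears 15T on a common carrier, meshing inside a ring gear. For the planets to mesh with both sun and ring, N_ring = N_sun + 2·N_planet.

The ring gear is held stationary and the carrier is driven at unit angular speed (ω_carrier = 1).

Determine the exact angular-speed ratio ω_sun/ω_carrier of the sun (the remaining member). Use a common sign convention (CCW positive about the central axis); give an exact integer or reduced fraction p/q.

64/17

N_ring = 17 + 2·15 = 47
17(ω_s−ω_c) = −47(ω_r−ω_c),  ω_r=0, ω_c=1
ω_s = 1 − (47/17)(0−1) = 64/17
ω_s/ω_c = 64/17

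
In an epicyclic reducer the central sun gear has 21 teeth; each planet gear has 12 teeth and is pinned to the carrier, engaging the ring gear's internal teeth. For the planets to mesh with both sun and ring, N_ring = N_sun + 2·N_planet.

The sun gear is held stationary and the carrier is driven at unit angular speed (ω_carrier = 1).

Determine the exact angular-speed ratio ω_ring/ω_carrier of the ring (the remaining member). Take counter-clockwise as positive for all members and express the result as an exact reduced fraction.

N_ring = 21 + 2·12 = 45
21(ω_s−ω_c) = −45(ω_r−ω_c),  ω_s=0, ω_c=1
ω_r = 1 − (21/45)(0−1) = 22/15
ω_r/ω_c = 22/15

22/15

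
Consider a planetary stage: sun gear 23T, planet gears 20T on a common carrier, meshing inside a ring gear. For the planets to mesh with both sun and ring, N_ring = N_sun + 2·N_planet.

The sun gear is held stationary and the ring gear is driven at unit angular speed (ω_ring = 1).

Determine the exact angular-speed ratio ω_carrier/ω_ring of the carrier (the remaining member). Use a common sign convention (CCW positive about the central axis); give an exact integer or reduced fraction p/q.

63/86

N_ring = 23 + 2·20 = 63
23(ω_s−ω_c) = −63(ω_r−ω_c),  ω_s=0, ω_r=1
23(0−ω_c) = −63(1−ω_c)  ⇒  86ω_c = 63  ⇒  ω_c = 63/86
ω_c/ω_r = 63/86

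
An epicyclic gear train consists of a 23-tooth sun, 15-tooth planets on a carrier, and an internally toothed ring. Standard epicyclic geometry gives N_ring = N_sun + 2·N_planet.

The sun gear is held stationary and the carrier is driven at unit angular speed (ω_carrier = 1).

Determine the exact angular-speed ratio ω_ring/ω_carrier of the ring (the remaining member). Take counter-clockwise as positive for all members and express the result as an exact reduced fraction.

76/53

N_ring = 23 + 2·15 = 53
23(ω_s−ω_c) = −53(ω_r−ω_c),  ω_s=0, ω_c=1
ω_r = 1 − (23/53)(0−1) = 76/53
ω_r/ω_c = 76/53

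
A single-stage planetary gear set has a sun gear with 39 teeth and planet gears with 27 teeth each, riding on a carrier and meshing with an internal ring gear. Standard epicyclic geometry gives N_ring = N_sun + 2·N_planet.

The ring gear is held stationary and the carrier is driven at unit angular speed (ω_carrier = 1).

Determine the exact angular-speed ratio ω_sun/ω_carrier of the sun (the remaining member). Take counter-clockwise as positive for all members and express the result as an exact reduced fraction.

44/13

N_ring = 39 + 2·27 = 93
39(ω_s−ω_c) = −93(ω_r−ω_c),  ω_r=0, ω_c=1
ω_s = 1 − (93/39)(0−1) = 44/13
ω_s/ω_c = 44/13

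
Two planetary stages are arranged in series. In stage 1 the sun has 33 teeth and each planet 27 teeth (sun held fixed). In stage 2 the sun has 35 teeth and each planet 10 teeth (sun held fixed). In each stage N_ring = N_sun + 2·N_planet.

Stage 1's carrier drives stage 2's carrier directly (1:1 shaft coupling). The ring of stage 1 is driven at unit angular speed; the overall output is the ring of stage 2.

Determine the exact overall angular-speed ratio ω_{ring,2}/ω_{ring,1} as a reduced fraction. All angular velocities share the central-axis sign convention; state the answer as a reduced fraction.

Stage 1: N_ring = 33 + 2·27 = 87
Stage 1: 33(ω_s−ω_c) = −87(ω_r−ω_c),  ω_s=0, ω_r=1
Stage 1: 33(0−ω_c) = −87(1−ω_c)  ⇒  120ω_c = 87  ⇒  ω_c = 29/40
  ⇒ ω_c¹/ω_r¹ = 29/40
Stage 2: N_ring = 35 + 2·10 = 55
Stage 2: 35(ω_s−ω_c) = −55(ω_r−ω_c),  ω_s=0, ω_c=1
Stage 2: ω_r = 1 − (35/55)(0−1) = 18/11
  ⇒ ω_r²/ω_c² = 18/11
Coupling ω_c² = ω_c¹ ⇒ overall = 29/40 × 18/11 = 261/220

261/220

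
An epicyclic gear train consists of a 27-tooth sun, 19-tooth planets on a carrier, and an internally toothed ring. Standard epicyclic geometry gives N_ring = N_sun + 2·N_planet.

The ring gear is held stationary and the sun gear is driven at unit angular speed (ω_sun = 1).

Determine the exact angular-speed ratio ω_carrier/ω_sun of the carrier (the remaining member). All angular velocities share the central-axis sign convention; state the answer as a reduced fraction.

27/92

N_ring = 27 + 2·19 = 65
27(ω_s−ω_c) = −65(ω_r−ω_c),  ω_r=0, ω_s=1
27(1−ω_c) = −65(0−ω_c)  ⇒  92ω_c = 27  ⇒  ω_c = 27/92
ω_c/ω_s = 27/92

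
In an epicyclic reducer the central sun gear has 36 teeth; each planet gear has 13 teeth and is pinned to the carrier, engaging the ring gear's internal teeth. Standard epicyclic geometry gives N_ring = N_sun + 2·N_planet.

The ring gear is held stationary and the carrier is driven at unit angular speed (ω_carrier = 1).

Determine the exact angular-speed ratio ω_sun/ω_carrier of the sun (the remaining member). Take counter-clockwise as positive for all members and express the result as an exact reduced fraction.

49/18

N_ring = 36 + 2·13 = 62
36(ω_s−ω_c) = −62(ω_r−ω_c),  ω_r=0, ω_c=1
ω_s = 1 − (62/36)(0−1) = 49/18
ω_s/ω_c = 49/18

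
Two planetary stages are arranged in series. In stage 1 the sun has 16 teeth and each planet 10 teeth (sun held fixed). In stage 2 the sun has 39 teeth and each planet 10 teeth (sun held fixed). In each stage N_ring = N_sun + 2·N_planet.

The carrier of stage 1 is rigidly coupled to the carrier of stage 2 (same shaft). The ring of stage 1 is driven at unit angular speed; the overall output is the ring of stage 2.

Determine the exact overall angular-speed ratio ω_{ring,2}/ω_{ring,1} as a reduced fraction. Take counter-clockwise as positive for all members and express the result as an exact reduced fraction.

882/767

Stage 1: N_ring = 16 + 2·10 = 36
Stage 1: 16(ω_s−ω_c) = −36(ω_r−ω_c),  ω_s=0, ω_r=1
Stage 1: 16(0−ω_c) = −36(1−ω_c)  ⇒  52ω_c = 36  ⇒  ω_c = 9/13
  ⇒ ω_c¹/ω_r¹ = 9/13
Stage 2: N_ring = 39 + 2·10 = 59
Stage 2: 39(ω_s−ω_c) = −59(ω_r−ω_c),  ω_s=0, ω_c=1
Stage 2: ω_r = 1 − (39/59)(0−1) = 98/59
  ⇒ ω_r²/ω_c² = 98/59
Coupling ω_c² = ω_c¹ ⇒ overall = 9/13 × 98/59 = 882/767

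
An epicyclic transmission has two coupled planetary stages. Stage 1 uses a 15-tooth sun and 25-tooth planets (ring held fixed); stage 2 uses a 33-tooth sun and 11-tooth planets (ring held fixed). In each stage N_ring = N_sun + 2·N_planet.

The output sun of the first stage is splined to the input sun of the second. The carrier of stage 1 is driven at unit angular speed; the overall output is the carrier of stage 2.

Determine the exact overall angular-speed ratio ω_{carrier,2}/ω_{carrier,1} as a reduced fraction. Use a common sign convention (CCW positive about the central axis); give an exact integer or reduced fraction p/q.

2

Stage 1: N_ring = 15 + 2·25 = 65
Stage 1: 15(ω_s−ω_c) = −65(ω_r−ω_c),  ω_r=0, ω_c=1
Stage 1: ω_s = 1 − (65/15)(0−1) = 16/3
  ⇒ ω_s¹/ω_c¹ = 16/3
Stage 2: N_ring = 33 + 2·11 = 55
Stage 2: 33(ω_s−ω_c) = −55(ω_r−ω_c),  ω_r=0, ω_s=1
Stage 2: 33(1−ω_c) = −55(0−ω_c)  ⇒  88ω_c = 33  ⇒  ω_c = 3/8
  ⇒ ω_c²/ω_s² = 3/8
Coupling ω_s² = ω_s¹ ⇒ overall = 16/3 × 3/8 = 2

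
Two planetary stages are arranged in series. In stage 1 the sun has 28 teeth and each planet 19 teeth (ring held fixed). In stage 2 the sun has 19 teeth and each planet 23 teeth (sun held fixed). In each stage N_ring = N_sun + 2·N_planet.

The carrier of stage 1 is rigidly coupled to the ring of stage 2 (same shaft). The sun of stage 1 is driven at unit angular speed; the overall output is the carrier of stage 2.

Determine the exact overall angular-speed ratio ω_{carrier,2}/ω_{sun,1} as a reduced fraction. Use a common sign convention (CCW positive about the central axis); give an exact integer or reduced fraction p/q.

65/282

Stage 1: N_ring = 28 + 2·19 = 66
Stage 1: 28(ω_s−ω_c) = −66(ω_r−ω_c),  ω_r=0, ω_s=1
Stage 1: 28(1−ω_c) = −66(0−ω_c)  ⇒  94ω_c = 28  ⇒  ω_c = 14/47
  ⇒ ω_c¹/ω_s¹ = 14/47
Stage 2: N_ring = 19 + 2·23 = 65
Stage 2: 19(ω_s−ω_c) = −65(ω_r−ω_c),  ω_s=0, ω_r=1
Stage 2: 19(0−ω_c) = −65(1−ω_c)  ⇒  84ω_c = 65  ⇒  ω_c = 65/84
  ⇒ ω_c²/ω_r² = 65/84
Coupling ω_r² = ω_c¹ ⇒ overall = 14/47 × 65/84 = 65/282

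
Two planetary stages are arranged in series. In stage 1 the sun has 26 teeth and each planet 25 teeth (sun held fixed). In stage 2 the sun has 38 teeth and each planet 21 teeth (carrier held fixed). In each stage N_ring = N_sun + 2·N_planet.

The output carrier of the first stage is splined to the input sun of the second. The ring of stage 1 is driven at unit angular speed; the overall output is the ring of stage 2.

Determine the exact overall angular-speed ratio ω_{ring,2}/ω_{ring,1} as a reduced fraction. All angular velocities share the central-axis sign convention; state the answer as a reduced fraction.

-361/1020

Stage 1: N_ring = 26 + 2·25 = 76
Stage 1: 26(ω_s−ω_c) = −76(ω_r−ω_c),  ω_s=0, ω_r=1
Stage 1: 26(0−ω_c) = −76(1−ω_c)  ⇒  102ω_c = 76  ⇒  ω_c = 38/51
  ⇒ ω_c¹/ω_r¹ = 38/51
Stage 2: N_ring = 38 + 2·21 = 80
Stage 2: 38(ω_s−ω_c) = −80(ω_r−ω_c),  ω_c=0, ω_s=1
Stage 2: ω_r = 0 − (38/80)(1−0) = -19/40
  ⇒ ω_r²/ω_s² = -19/40
Coupling ω_s² = ω_c¹ ⇒ overall = 38/51 × -19/40 = -361/1020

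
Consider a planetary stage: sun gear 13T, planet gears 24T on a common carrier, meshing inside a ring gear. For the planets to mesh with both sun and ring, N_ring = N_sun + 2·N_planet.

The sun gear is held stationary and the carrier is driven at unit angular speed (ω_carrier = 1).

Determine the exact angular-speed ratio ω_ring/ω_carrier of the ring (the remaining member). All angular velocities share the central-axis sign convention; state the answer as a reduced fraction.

74/61

N_ring = 13 + 2·24 = 61
13(ω_s−ω_c) = −61(ω_r−ω_c),  ω_s=0, ω_c=1
ω_r = 1 − (13/61)(0−1) = 74/61
ω_r/ω_c = 74/61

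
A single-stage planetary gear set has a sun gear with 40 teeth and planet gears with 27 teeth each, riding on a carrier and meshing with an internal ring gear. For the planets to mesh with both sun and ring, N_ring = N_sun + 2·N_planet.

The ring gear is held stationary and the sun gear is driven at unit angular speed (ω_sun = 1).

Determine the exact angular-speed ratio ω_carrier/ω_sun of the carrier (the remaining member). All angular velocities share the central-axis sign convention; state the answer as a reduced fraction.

20/67

N_ring = 40 + 2·27 = 94
40(ω_s−ω_c) = −94(ω_r−ω_c),  ω_r=0, ω_s=1
40(1−ω_c) = −94(0−ω_c)  ⇒  134ω_c = 40  ⇒  ω_c = 20/67
ω_c/ω_s = 20/67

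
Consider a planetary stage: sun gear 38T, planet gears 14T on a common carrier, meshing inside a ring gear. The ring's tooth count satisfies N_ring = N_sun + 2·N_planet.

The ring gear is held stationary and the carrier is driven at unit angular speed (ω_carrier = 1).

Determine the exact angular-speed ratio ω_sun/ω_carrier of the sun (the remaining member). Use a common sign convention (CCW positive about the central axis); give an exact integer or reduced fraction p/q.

N_ring = 38 + 2·14 = 66
38(ω_s−ω_c) = −66(ω_r−ω_c),  ω_r=0, ω_c=1
ω_s = 1 − (66/38)(0−1) = 52/19
ω_s/ω_c = 52/19

52/19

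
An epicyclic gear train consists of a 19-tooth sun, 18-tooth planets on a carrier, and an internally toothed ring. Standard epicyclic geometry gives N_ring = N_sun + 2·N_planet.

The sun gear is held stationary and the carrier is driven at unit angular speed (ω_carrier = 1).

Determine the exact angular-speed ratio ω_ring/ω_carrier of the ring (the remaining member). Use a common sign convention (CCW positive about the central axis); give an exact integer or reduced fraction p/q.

74/55

N_ring = 19 + 2·18 = 55
19(ω_s−ω_c) = −55(ω_r−ω_c),  ω_s=0, ω_c=1
ω_r = 1 − (19/55)(0−1) = 74/55
ω_r/ω_c = 74/55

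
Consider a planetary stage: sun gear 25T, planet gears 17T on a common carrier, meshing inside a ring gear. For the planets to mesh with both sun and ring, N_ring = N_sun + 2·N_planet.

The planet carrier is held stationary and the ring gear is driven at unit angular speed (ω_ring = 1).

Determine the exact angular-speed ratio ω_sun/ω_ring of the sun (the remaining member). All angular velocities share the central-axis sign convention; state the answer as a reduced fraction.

N_ring = 25 + 2·17 = 59
25(ω_s−ω_c) = −59(ω_r−ω_c),  ω_c=0, ω_r=1
ω_s = 0 − (59/25)(1−0) = -59/25
ω_s/ω_r = -59/25

-59/25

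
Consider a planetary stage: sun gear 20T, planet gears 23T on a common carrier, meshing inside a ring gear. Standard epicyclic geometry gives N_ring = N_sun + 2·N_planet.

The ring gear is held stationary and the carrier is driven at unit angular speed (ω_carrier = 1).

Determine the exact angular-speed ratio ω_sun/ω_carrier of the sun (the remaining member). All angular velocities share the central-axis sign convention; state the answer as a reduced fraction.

43/10

N_ring = 20 + 2·23 = 66
20(ω_s−ω_c) = −66(ω_r−ω_c),  ω_r=0, ω_c=1
ω_s = 1 − (66/20)(0−1) = 43/10
ω_s/ω_c = 43/10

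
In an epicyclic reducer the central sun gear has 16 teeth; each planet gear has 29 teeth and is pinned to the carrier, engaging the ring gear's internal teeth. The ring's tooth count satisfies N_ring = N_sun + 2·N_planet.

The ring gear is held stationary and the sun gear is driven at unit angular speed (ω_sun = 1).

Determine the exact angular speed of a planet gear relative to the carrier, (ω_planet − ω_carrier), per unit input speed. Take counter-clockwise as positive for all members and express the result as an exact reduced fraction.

-592/1305

N_ring = 16 + 2·29 = 74
16(ω_s−ω_c) = −74(ω_r−ω_c),  ω_r=0, ω_s=1
16(1−ω_c) = −74(0−ω_c)  ⇒  90ω_c = 16  ⇒  ω_c = 8/45
sun–planet: 16·(1−8/45) = −29·(ω_p−ω_c)  ⇒  ω_p−ω_c = −(16/29)·(37/45) = -592/1305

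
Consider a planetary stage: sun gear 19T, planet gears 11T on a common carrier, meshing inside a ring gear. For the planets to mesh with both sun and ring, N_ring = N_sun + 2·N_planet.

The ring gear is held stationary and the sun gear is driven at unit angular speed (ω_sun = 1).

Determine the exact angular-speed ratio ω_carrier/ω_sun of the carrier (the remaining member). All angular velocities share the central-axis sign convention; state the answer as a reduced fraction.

N_ring = 19 + 2·11 = 41
19(ω_s−ω_c) = −41(ω_r−ω_c),  ω_r=0, ω_s=1
19(1−ω_c) = −41(0−ω_c)  ⇒  60ω_c = 19  ⇒  ω_c = 19/60
ω_c/ω_s = 19/60

19/60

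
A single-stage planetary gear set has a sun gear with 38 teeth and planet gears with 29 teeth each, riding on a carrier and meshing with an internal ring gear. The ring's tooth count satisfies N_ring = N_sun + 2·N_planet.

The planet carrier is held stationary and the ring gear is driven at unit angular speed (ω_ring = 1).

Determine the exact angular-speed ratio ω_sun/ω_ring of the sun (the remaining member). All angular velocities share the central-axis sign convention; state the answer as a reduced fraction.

-48/19

N_ring = 38 + 2·29 = 96
38(ω_s−ω_c) = −96(ω_r−ω_c),  ω_c=0, ω_r=1
ω_s = 0 − (96/38)(1−0) = -48/19
ω_s/ω_r = -48/19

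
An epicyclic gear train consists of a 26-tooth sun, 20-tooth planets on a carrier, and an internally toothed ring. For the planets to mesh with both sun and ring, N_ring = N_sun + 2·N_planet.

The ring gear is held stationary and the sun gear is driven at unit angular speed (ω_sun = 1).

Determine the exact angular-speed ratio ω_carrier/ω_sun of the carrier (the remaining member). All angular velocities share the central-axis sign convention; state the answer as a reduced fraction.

N_ring = 26 + 2·20 = 66
26(ω_s−ω_c) = −66(ω_r−ω_c),  ω_r=0, ω_s=1
26(1−ω_c) = −66(0−ω_c)  ⇒  92ω_c = 26  ⇒  ω_c = 13/46
ω_c/ω_s = 13/46

13/46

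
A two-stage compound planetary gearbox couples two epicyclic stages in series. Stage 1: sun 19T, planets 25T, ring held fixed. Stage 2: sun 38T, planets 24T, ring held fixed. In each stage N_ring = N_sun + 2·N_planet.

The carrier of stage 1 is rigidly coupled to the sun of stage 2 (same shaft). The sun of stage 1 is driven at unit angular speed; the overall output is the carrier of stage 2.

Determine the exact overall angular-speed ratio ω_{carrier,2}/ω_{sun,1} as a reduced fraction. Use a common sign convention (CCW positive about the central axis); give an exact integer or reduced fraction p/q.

Stage 1: N_ring = 19 + 2·25 = 69
Stage 1: 19(ω_s−ω_c) = −69(ω_r−ω_c),  ω_r=0, ω_s=1
Stage 1: 19(1−ω_c) = −69(0−ω_c)  ⇒  88ω_c = 19  ⇒  ω_c = 19/88
  ⇒ ω_c¹/ω_s¹ = 19/88
Stage 2: N_ring = 38 + 2·24 = 86
Stage 2: 38(ω_s−ω_c) = −86(ω_r−ω_c),  ω_r=0, ω_s=1
Stage 2: 38(1−ω_c) = −86(0−ω_c)  ⇒  124ω_c = 38  ⇒  ω_c = 19/62
  ⇒ ω_c²/ω_s² = 19/62
Coupling ω_s² = ω_c¹ ⇒ overall = 19/88 × 19/62 = 361/5456

361/5456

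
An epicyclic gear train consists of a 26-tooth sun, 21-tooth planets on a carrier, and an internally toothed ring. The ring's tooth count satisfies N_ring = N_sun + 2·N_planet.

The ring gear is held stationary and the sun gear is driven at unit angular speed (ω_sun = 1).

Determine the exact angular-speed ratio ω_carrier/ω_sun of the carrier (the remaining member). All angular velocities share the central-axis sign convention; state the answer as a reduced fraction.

13/47

N_ring = 26 + 2·21 = 68
26(ω_s−ω_c) = −68(ω_r−ω_c),  ω_r=0, ω_s=1
26(1−ω_c) = −68(0−ω_c)  ⇒  94ω_c = 26  ⇒  ω_c = 13/47
ω_c/ω_s = 13/47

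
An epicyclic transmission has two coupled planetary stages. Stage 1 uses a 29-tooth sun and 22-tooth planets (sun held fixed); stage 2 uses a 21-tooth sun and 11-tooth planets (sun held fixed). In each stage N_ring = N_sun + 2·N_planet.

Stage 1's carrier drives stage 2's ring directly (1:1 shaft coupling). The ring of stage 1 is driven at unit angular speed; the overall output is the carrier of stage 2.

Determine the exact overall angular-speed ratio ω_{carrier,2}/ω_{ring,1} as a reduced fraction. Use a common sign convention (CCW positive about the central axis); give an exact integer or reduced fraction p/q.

Stage 1: N_ring = 29 + 2·22 = 73
Stage 1: 29(ω_s−ω_c) = −73(ω_r−ω_c),  ω_s=0, ω_r=1
Stage 1: 29(0−ω_c) = −73(1−ω_c)  ⇒  102ω_c = 73  ⇒  ω_c = 73/102
  ⇒ ω_c¹/ω_r¹ = 73/102
Stage 2: N_ring = 21 + 2·11 = 43
Stage 2: 21(ω_s−ω_c) = −43(ω_r−ω_c),  ω_s=0, ω_r=1
Stage 2: 21(0−ω_c) = −43(1−ω_c)  ⇒  64ω_c = 43  ⇒  ω_c = 43/64
  ⇒ ω_c²/ω_r² = 43/64
Coupling ω_r² = ω_c¹ ⇒ overall = 73/102 × 43/64 = 3139/6528

3139/6528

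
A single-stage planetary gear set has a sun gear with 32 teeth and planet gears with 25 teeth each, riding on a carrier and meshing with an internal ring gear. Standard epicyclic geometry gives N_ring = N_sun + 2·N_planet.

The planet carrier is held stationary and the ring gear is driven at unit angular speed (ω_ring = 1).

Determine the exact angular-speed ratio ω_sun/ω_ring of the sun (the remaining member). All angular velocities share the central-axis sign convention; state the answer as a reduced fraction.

-41/16

N_ring = 32 + 2·25 = 82
32(ω_s−ω_c) = −82(ω_r−ω_c),  ω_c=0, ω_r=1
ω_s = 0 − (82/32)(1−0) = -41/16
ω_s/ω_r = -41/16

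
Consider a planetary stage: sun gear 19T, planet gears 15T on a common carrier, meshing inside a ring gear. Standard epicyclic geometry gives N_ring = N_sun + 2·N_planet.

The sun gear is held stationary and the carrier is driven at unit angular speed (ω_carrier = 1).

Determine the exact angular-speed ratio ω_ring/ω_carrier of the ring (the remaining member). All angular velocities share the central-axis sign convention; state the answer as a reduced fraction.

N_ring = 19 + 2·15 = 49
19(ω_s−ω_c) = −49(ω_r−ω_c),  ω_s=0, ω_c=1
ω_r = 1 − (19/49)(0−1) = 68/49
ω_r/ω_c = 68/49

68/49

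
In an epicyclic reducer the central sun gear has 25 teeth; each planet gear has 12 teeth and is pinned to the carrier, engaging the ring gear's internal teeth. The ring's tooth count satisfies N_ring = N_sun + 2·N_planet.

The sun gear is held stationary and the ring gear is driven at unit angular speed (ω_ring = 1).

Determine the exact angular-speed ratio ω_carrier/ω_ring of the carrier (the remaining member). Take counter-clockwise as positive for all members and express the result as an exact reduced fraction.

N_ring = 25 + 2·12 = 49
25(ω_s−ω_c) = −49(ω_r−ω_c),  ω_s=0, ω_r=1
25(0−ω_c) = −49(1−ω_c)  ⇒  74ω_c = 49  ⇒  ω_c = 49/74
ω_c/ω_r = 49/74

49/74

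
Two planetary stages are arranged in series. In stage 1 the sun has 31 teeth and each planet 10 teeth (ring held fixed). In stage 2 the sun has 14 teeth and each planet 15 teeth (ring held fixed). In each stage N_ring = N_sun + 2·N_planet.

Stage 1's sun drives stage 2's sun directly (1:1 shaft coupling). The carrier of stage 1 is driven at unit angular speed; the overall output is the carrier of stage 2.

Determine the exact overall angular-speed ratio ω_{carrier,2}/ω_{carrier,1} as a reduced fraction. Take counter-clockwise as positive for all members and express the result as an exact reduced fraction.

Stage 1: N_ring = 31 + 2·10 = 51
Stage 1: 31(ω_s−ω_c) = −51(ω_r−ω_c),  ω_r=0, ω_c=1
Stage 1: ω_s = 1 − (51/31)(0−1) = 82/31
  ⇒ ω_s¹/ω_c¹ = 82/31
Stage 2: N_ring = 14 + 2·15 = 44
Stage 2: 14(ω_s−ω_c) = −44(ω_r−ω_c),  ω_r=0, ω_s=1
Stage 2: 14(1−ω_c) = −44(0−ω_c)  ⇒  58ω_c = 14  ⇒  ω_c = 7/29
  ⇒ ω_c²/ω_s² = 7/29
Coupling ω_s² = ω_s¹ ⇒ overall = 82/31 × 7/29 = 574/899

574/899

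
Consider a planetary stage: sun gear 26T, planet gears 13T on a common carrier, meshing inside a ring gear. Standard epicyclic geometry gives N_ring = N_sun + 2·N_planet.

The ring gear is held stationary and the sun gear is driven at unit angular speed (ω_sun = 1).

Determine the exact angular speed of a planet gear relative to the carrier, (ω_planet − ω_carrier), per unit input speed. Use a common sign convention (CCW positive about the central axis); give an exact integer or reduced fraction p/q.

N_ring = 26 + 2·13 = 52
26(ω_s−ω_c) = −52(ω_r−ω_c),  ω_r=0, ω_s=1
26(1−ω_c) = −52(0−ω_c)  ⇒  78ω_c = 26  ⇒  ω_c = 1/3
sun–planet: 26·(1−1/3) = −13·(ω_p−ω_c)  ⇒  ω_p−ω_c = −(26/13)·(2/3) = -4/3

-4/3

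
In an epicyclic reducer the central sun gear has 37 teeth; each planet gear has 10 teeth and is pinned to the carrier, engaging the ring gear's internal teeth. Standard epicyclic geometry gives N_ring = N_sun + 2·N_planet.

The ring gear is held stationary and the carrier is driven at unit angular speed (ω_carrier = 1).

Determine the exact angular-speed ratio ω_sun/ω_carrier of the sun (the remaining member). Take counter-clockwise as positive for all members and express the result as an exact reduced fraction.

94/37

N_ring = 37 + 2·10 = 57
37(ω_s−ω_c) = −57(ω_r−ω_c),  ω_r=0, ω_c=1
ω_s = 1 − (57/37)(0−1) = 94/37
ω_s/ω_c = 94/37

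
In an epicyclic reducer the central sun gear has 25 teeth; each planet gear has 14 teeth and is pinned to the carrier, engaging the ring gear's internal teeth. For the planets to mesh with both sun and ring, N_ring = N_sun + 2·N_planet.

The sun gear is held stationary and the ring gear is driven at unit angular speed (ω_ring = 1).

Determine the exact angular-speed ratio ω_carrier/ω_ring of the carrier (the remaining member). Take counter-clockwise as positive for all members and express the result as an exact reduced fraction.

N_ring = 25 + 2·14 = 53
25(ω_s−ω_c) = −53(ω_r−ω_c),  ω_s=0, ω_r=1
25(0−ω_c) = −53(1−ω_c)  ⇒  78ω_c = 53  ⇒  ω_c = 53/78
ω_c/ω_r = 53/78

53/78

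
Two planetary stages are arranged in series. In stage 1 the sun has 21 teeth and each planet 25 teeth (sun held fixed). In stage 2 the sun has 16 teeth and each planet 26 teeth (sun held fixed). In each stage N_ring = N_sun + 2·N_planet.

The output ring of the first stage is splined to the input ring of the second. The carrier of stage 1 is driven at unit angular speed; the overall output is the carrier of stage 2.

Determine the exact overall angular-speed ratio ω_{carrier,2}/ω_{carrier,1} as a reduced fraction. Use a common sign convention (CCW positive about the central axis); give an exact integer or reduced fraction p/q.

1564/1491

Stage 1: N_ring = 21 + 2·25 = 71
Stage 1: 21(ω_s−ω_c) = −71(ω_r−ω_c),  ω_s=0, ω_c=1
Stage 1: ω_r = 1 − (21/71)(0−1) = 92/71
  ⇒ ω_r¹/ω_c¹ = 92/71
Stage 2: N_ring = 16 + 2·26 = 68
Stage 2: 16(ω_s−ω_c) = −68(ω_r−ω_c),  ω_s=0, ω_r=1
Stage 2: 16(0−ω_c) = −68(1−ω_c)  ⇒  84ω_c = 68  ⇒  ω_c = 17/21
  ⇒ ω_c²/ω_r² = 17/21
Coupling ω_r² = ω_r¹ ⇒ overall = 92/71 × 17/21 = 1564/1491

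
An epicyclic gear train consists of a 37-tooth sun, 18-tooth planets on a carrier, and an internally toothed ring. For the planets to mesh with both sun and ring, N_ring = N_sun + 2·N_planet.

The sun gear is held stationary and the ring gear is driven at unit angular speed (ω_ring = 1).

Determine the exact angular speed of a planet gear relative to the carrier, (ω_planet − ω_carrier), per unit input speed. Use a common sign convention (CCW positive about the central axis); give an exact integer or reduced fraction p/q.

N_ring = 37 + 2·18 = 73
37(ω_s−ω_c) = −73(ω_r−ω_c),  ω_s=0, ω_r=1
37(0−ω_c) = −73(1−ω_c)  ⇒  110ω_c = 73  ⇒  ω_c = 73/110
sun–planet: 37·(0−73/110) = −18·(ω_p−ω_c)  ⇒  ω_p−ω_c = −(37/18)·(-73/110) = 2701/1980

2701/1980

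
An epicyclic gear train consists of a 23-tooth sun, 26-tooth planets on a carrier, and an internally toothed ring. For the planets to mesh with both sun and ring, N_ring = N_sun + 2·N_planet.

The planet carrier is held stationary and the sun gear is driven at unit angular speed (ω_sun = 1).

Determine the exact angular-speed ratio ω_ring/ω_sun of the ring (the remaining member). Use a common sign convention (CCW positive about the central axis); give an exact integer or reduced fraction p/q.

-23/75

N_ring = 23 + 2·26 = 75
23(ω_s−ω_c) = −75(ω_r−ω_c),  ω_c=0, ω_s=1
ω_r = 0 − (23/75)(1−0) = -23/75
ω_r/ω_s = -23/75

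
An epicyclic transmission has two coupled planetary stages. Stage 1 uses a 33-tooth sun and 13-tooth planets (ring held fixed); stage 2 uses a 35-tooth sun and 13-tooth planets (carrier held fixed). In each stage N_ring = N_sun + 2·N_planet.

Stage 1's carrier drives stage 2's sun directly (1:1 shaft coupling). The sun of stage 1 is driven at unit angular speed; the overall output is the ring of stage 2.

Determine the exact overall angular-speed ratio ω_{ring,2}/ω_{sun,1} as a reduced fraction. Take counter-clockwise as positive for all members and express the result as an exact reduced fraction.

Stage 1: N_ring = 33 + 2·13 = 59
Stage 1: 33(ω_s−ω_c) = −59(ω_r−ω_c),  ω_r=0, ω_s=1
Stage 1: 33(1−ω_c) = −59(0−ω_c)  ⇒  92ω_c = 33  ⇒  ω_c = 33/92
  ⇒ ω_c¹/ω_s¹ = 33/92
Stage 2: N_ring = 35 + 2·13 = 61
Stage 2: 35(ω_s−ω_c) = −61(ω_r−ω_c),  ω_c=0, ω_s=1
Stage 2: ω_r = 0 − (35/61)(1−0) = -35/61
  ⇒ ω_r²/ω_s² = -35/61
Coupling ω_s² = ω_c¹ ⇒ overall = 33/92 × -35/61 = -1155/5612

-1155/5612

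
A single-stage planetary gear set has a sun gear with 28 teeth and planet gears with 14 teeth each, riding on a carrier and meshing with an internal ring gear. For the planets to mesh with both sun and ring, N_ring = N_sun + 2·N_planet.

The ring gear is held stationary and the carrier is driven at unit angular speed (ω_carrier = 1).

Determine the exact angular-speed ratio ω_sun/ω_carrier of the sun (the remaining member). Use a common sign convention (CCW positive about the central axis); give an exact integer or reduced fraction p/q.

N_ring = 28 + 2·14 = 56
28(ω_s−ω_c) = −56(ω_r−ω_c),  ω_r=0, ω_c=1
ω_s = 1 − (56/28)(0−1) = 3
ω_s/ω_c = 3

3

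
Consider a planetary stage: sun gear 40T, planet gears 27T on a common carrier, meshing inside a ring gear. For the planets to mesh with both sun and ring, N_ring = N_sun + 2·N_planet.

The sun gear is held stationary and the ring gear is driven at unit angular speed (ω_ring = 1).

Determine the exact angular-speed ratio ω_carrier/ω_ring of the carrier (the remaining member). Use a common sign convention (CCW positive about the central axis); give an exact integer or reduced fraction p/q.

N_ring = 40 + 2·27 = 94
40(ω_s−ω_c) = −94(ω_r−ω_c),  ω_s=0, ω_r=1
40(0−ω_c) = −94(1−ω_c)  ⇒  134ω_c = 94  ⇒  ω_c = 47/67
ω_c/ω_r = 47/67

47/67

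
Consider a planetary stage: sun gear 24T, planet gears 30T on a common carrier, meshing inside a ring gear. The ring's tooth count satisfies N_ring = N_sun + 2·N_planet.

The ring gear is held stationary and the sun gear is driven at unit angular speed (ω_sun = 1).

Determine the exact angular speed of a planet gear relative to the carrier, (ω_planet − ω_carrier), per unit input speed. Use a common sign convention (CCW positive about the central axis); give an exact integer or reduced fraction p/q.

N_ring = 24 + 2·30 = 84
24(ω_s−ω_c) = −84(ω_r−ω_c),  ω_r=0, ω_s=1
24(1−ω_c) = −84(0−ω_c)  ⇒  108ω_c = 24  ⇒  ω_c = 2/9
sun–planet: 24·(1−2/9) = −30·(ω_p−ω_c)  ⇒  ω_p−ω_c = −(24/30)·(7/9) = -28/45

-28/45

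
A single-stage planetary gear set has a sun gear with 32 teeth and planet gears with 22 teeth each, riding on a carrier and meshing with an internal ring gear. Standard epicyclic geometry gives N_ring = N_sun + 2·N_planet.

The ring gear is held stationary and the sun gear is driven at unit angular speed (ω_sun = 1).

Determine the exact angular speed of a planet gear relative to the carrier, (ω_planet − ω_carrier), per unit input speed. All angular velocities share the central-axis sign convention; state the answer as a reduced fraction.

-304/297

N_ring = 32 + 2·22 = 76
32(ω_s−ω_c) = −76(ω_r−ω_c),  ω_r=0, ω_s=1
32(1−ω_c) = −76(0−ω_c)  ⇒  108ω_c = 32  ⇒  ω_c = 8/27
sun–planet: 32·(1−8/27) = −22·(ω_p−ω_c)  ⇒  ω_p−ω_c = −(32/22)·(19/27) = -304/297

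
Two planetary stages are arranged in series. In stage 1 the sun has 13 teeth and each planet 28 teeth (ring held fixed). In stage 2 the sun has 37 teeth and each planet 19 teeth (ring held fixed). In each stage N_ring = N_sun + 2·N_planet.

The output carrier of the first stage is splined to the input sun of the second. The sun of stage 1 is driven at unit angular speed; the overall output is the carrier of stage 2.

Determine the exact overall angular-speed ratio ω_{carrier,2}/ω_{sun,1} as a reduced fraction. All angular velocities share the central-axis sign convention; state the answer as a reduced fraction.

Stage 1: N_ring = 13 + 2·28 = 69
Stage 1: 13(ω_s−ω_c) = −69(ω_r−ω_c),  ω_r=0, ω_s=1
Stage 1: 13(1−ω_c) = −69(0−ω_c)  ⇒  82ω_c = 13  ⇒  ω_c = 13/82
  ⇒ ω_c¹/ω_s¹ = 13/82
Stage 2: N_ring = 37 + 2·19 = 75
Stage 2: 37(ω_s−ω_c) = −75(ω_r−ω_c),  ω_r=0, ω_s=1
Stage 2: 37(1−ω_c) = −75(0−ω_c)  ⇒  112ω_c = 37  ⇒  ω_c = 37/112
  ⇒ ω_c²/ω_s² = 37/112
Coupling ω_s² = ω_c¹ ⇒ overall = 13/82 × 37/112 = 481/9184

481/9184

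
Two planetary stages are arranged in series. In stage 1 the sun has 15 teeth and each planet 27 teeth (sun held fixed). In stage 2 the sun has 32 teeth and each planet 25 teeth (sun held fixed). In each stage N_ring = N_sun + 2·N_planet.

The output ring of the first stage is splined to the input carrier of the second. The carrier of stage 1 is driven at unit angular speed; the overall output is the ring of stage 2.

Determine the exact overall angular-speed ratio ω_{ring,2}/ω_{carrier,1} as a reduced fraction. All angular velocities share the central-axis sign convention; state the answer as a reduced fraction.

Stage 1: N_ring = 15 + 2·27 = 69
Stage 1: 15(ω_s−ω_c) = −69(ω_r−ω_c),  ω_s=0, ω_c=1
Stage 1: ω_r = 1 − (15/69)(0−1) = 28/23
  ⇒ ω_r¹/ω_c¹ = 28/23
Stage 2: N_ring = 32 + 2·25 = 82
Stage 2: 32(ω_s−ω_c) = −82(ω_r−ω_c),  ω_s=0, ω_c=1
Stage 2: ω_r = 1 − (32/82)(0−1) = 57/41
  ⇒ ω_r²/ω_c² = 57/41
Coupling ω_c² = ω_r¹ ⇒ overall = 28/23 × 57/41 = 1596/943

1596/943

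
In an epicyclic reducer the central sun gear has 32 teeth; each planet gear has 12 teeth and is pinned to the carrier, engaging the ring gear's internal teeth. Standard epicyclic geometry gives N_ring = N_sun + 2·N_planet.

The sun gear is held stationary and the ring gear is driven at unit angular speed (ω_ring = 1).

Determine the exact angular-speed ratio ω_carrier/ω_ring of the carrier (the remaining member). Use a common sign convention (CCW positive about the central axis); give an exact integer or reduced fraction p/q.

N_ring = 32 + 2·12 = 56
32(ω_s−ω_c) = −56(ω_r−ω_c),  ω_s=0, ω_r=1
32(0−ω_c) = −56(1−ω_c)  ⇒  88ω_c = 56  ⇒  ω_c = 7/11
ω_c/ω_r = 7/11

7/11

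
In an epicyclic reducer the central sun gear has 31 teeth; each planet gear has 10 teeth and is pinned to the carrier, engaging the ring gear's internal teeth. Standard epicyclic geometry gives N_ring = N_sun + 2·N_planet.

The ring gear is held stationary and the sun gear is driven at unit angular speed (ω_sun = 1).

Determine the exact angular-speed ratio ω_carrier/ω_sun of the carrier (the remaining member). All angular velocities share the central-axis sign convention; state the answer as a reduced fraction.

N_ring = 31 + 2·10 = 51
31(ω_s−ω_c) = −51(ω_r−ω_c),  ω_r=0, ω_s=1
31(1−ω_c) = −51(0−ω_c)  ⇒  82ω_c = 31  ⇒  ω_c = 31/82
ω_c/ω_s = 31/82

31/82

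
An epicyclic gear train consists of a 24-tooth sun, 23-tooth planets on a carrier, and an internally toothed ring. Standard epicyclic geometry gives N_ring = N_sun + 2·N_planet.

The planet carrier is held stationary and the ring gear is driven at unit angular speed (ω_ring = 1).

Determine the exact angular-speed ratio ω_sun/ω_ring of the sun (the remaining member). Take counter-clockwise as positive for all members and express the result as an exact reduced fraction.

N_ring = 24 + 2·23 = 70
24(ω_s−ω_c) = −70(ω_r−ω_c),  ω_c=0, ω_r=1
ω_s = 0 − (70/24)(1−0) = -35/12
ω_s/ω_r = -35/12

-35/12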